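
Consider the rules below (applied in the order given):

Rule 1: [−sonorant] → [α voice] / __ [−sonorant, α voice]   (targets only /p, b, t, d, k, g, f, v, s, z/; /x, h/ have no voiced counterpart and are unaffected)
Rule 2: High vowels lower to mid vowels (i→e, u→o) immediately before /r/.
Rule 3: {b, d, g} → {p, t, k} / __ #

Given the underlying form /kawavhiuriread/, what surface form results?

kawafhiorereat

Rule 1 (regressive voicing assimilation): /v/ precedes the voiceless obstruent /h/, so it devoices to [f] by assimilation. /kawavhiuriread/ → kawafhiuriread.
Rule 2 (pre-rhotic lowering): /u/ is a high vowel immediately before /r/, so it lowers to [o]. /i/ is a high vowel immediately before /r/, so it lowers to [e]. /kawafhiuriread/ → kawafhioreread.
Rule 3 (final devoicing): /d/ is a voiced stop in word-final position, so it devoices to [t]. /kawafhioreread/ → kawafhiorereat.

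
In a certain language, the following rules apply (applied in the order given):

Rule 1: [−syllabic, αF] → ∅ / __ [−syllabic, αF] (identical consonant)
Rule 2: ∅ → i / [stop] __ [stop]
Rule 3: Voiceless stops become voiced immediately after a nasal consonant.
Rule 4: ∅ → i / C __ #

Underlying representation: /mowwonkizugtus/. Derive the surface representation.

Rule 1 (degemination): /ww/ is a geminate; the first /w/ deletes. /mowwonkizugtus/ → mowonkizugtus.
Rule 2 (stop-cluster i-epenthesis): /g/ and /t/ form a stop–stop cluster, so [i] is inserted between them. /mowonkizugtus/ → mowonkizugitus.
Rule 3 (post-nasal voicing): /k/ is a voiceless stop immediately after the nasal /n/, so it voices to [g]. /mowonkizugitus/ → mowongizugitus.
Rule 4 (final i-epenthesis): the form ends in the consonant /s/, so [i] is inserted word-finally. /mowongizugitus/ → mowongizugitusi.

mowongizugitusi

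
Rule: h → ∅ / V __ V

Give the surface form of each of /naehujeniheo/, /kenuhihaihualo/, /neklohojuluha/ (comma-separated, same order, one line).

/naehujeniheo/: /h/ occurs between vowels /e/ and /u/, so it deletes. /h/ occurs between vowels /i/ and /e/, so it deletes. → [naeujenieo].
/kenuhihaihualo/: /h/ occurs between vowels /u/ and /i/, so it deletes. /h/ occurs between vowels /i/ and /a/, so it deletes. /h/ occurs between vowels /i/ and /u/, so it deletes. → [kenuiaiualo].
/neklohojuluha/: /h/ occurs between vowels /o/ and /o/, so it deletes. /h/ occurs between vowels /u/ and /a/, so it deletes. → [nekloojulua].

naeujenieo, kenuiaiualo, nekloojulua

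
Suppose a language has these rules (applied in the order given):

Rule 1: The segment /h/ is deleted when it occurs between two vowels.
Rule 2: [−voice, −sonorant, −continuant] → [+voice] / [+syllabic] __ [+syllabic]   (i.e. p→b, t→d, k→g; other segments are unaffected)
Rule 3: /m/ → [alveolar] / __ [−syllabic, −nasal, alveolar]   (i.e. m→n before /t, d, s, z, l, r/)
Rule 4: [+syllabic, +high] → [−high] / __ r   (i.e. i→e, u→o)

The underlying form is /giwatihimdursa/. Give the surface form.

giwadiindorsa

Rule 1 (intervocalic h-deletion): /h/ occurs between vowels /i/ and /i/, so it deletes. /giwatihimdursa/ → giwatiimdursa.
Rule 2 (intervocalic voicing): /t/ is a voiceless stop between vowels /a/ and /i/, so it voices to [d]. /giwatiimdursa/ → giwadiimdursa.
Rule 3 (nasal place assimilation): /m/ precedes the alveolar consonant /d/, so it assimilates in place to [n]. /giwadiimdursa/ → giwadiindursa.
Rule 4 (pre-rhotic lowering): /u/ is a high vowel immediately before /r/, so it lowers to [o]. /giwadiindursa/ → giwadiindorsa.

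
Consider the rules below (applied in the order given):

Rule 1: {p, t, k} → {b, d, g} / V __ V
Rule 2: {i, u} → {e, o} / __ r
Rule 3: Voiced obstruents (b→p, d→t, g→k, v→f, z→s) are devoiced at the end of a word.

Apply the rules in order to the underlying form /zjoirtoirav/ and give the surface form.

Rule 1 (intervocalic voicing): no segment meets the environment; /zjoirtoirav/ is unchanged.
Rule 2 (pre-rhotic lowering): /i/ is a high vowel immediately before /r/, so it lowers to [e]. /i/ is a high vowel immediately before /r/, so it lowers to [e]. /zjoirtoirav/ → zjoertoerav.
Rule 3 (final devoicing): /v/ is a voiced obstruent in word-final position, so it devoices to [f]. /zjoertoerav/ → zjoertoeraf.

zjoertoeraf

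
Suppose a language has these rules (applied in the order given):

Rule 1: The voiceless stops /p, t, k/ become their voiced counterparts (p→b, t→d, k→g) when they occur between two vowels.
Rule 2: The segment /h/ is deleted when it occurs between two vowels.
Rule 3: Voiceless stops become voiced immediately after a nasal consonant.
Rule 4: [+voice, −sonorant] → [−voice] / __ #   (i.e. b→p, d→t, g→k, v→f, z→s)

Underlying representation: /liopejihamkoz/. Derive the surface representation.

Rule 1 (intervocalic voicing): /p/ is a voiceless stop between vowels /o/ and /e/, so it voices to [b]. /liopejihamkoz/ → liobejihamkoz.
Rule 2 (intervocalic h-deletion): /h/ occurs between vowels /i/ and /a/, so it deletes. /liobejihamkoz/ → liobejiamkoz.
Rule 3 (post-nasal voicing): /k/ is a voiceless stop immediately after the nasal /m/, so it voices to [g]. /liobejiamkoz/ → liobejiamgoz.
Rule 4 (final devoicing): /z/ is a voiced obstruent in word-final position, so it devoices to [s]. /liobejiamgoz/ → liobejiamgos.

liobejiamgos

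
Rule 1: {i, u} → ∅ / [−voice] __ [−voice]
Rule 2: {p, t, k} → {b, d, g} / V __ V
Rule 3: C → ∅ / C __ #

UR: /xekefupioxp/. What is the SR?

Rule 1 (high vowel syncope): /u/ is a high vowel flanked by voiceless consonants /f/ and /p/, so it deletes. /xekefupioxp/ → xekefpioxp.
Rule 2 (intervocalic voicing): /k/ is a voiceless stop between vowels /e/ and /e/, so it voices to [g]. /xekefpioxp/ → xegefpioxp.
Rule 3 (final cluster simplification): /p/ is the second consonant of a word-final cluster /xp/, so it deletes. /xegefpioxp/ → xegefpiox.

xegefpiox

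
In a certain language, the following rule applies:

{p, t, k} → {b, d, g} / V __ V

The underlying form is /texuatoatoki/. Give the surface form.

texuadoadogi

Scanning /texuatoatoki/: /t/ at position 1 is not in the conditioning environment; /t/ is a voiceless stop between vowels /a/ and /o/, so it voices to [d]; /t/ is a voiceless stop between vowels /a/ and /o/, so it voices to [d]; /k/ is a voiceless stop between vowels /o/ and /i/, so it voices to [g].
Result: [texuadoadogi].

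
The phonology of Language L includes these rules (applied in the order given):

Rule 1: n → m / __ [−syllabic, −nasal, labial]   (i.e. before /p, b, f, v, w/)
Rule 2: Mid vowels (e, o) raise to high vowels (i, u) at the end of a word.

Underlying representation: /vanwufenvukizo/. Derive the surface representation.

vamwufemvukizu

Rule 1 (nasal place assimilation): /n/ precedes the labial consonant /w/, so it assimilates in place to [m]. /n/ precedes the labial consonant /v/, so it assimilates in place to [m]. /vanwufenvukizo/ → vamwufemvukizo.
Rule 2 (final vowel raising): /o/ is a mid vowel in word-final position, so it raises to [u]. /vamwufemvukizo/ → vamwufemvukizu.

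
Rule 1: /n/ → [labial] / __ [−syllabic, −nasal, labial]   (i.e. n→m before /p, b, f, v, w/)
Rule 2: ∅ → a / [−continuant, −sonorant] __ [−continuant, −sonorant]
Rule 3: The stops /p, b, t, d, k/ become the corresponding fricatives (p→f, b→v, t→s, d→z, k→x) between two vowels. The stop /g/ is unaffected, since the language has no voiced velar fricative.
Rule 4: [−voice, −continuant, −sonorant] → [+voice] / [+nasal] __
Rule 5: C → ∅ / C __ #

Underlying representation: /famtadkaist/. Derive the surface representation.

Rule 1 (nasal place assimilation): no segment meets the environment; /famtadkaist/ is unchanged.
Rule 2 (stop-cluster a-epenthesis): /d/ and /k/ form a stop–stop cluster, so [a] is inserted between them. /famtadkaist/ → famtadakaist.
Rule 3 (intervocalic spirantization): /d/ is a stop between vowels /a/ and /a/, so it spirantizes to the fricative [z]. /k/ is a stop between vowels /a/ and /a/, so it spirantizes to the fricative [x]. /famtadakaist/ → famtazaxaist.
Rule 4 (post-nasal voicing): /t/ is a voiceless stop immediately after the nasal /m/, so it voices to [d]. /famtazaxaist/ → famdazaxaist.
Rule 5 (final cluster simplification): /t/ is the second consonant of a word-final cluster /st/, so it deletes. /famdazaxaist/ → famdazaxais.

famdazaxais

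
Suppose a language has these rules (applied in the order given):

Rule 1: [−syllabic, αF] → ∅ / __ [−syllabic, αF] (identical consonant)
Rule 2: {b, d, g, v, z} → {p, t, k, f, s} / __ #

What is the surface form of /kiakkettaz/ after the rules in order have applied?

kiaketas

Rule 1 (degemination): /kk/ is a geminate; the first /k/ deletes. /tt/ is a geminate; the first /t/ deletes. /kiakkettaz/ → kiaketaz.
Rule 2 (final devoicing): /z/ is a voiced obstruent in word-final position, so it devoices to [s]. /kiaketaz/ → kiaketas.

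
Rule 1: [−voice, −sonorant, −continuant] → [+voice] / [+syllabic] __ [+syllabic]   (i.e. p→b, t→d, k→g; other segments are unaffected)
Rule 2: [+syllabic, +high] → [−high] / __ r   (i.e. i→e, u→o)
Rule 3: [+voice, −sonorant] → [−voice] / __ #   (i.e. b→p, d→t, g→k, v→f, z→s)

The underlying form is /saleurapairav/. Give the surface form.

saleorabaeraf

Rule 1 (intervocalic voicing): /p/ is a voiceless stop between vowels /a/ and /a/, so it voices to [b]. /saleurapairav/ → saleurabairav.
Rule 2 (pre-rhotic lowering): /u/ is a high vowel immediately before /r/, so it lowers to [o]. /i/ is a high vowel immediately before /r/, so it lowers to [e]. /saleurabairav/ → saleorabaerav.
Rule 3 (final devoicing): /v/ is a voiced obstruent in word-final position, so it devoices to [f]. /saleorabaerav/ → saleorabaeraf.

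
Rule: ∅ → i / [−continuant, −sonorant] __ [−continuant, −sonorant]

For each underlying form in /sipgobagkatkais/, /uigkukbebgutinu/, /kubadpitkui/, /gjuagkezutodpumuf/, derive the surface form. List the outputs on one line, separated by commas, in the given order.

/sipgobagkatkais/: /p/ and /g/ form a stop–stop cluster, so [i] is inserted between them. /g/ and /k/ form a stop–stop cluster, so [i] is inserted between them. /t/ and /k/ form a stop–stop cluster, so [i] is inserted between them. → [sipigobagikatikais].
/uigkukbebgutinu/: /g/ and /k/ form a stop–stop cluster, so [i] is inserted between them. /k/ and /b/ form a stop–stop cluster, so [i] is inserted between them. /b/ and /g/ form a stop–stop cluster, so [i] is inserted between them. → [uigikukibebigutinu].
/kubadpitkui/: /d/ and /p/ form a stop–stop cluster, so [i] is inserted between them. /t/ and /k/ form a stop–stop cluster, so [i] is inserted between them. → [kubadipitikui].
/gjuagkezutodpumuf/: /g/ and /k/ form a stop–stop cluster, so [i] is inserted between them. /d/ and /p/ form a stop–stop cluster, so [i] is inserted between them. → [gjuagikezutodipumuf].

sipigobagikatikais, uigikukibebigutinu, kubadipitikui, gjuagikezutodipumuf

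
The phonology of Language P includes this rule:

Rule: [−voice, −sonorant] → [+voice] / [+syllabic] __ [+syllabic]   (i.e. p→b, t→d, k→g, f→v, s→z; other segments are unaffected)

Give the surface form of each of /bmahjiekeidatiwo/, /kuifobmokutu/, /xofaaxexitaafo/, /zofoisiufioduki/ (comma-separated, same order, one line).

bmahjiegeidadiwo, kuivobmogudu, xovaaxexidaavo, zovoiziuviodugi

/bmahjiekeidatiwo/: /k/ is a voiceless obstruent between vowels /e/ and /e/, so it voices to [g]. /t/ is a voiceless obstruent between vowels /a/ and /i/, so it voices to [d]. → [bmahjiegeidadiwo].
/kuifobmokutu/: /f/ is a voiceless obstruent between vowels /i/ and /o/, so it voices to [v]. /k/ is a voiceless obstruent between vowels /o/ and /u/, so it voices to [g]. /t/ is a voiceless obstruent between vowels /u/ and /u/, so it voices to [d]. → [kuivobmogudu].
/xofaaxexitaafo/: /f/ is a voiceless obstruent between vowels /o/ and /a/, so it voices to [v]. /t/ is a voiceless obstruent between vowels /i/ and /a/, so it voices to [d]. /f/ is a voiceless obstruent between vowels /a/ and /o/, so it voices to [v]. → [xovaaxexidaavo].
/zofoisiufioduki/: /f/ is a voiceless obstruent between vowels /o/ and /o/, so it voices to [v]. /s/ is a voiceless obstruent between vowels /i/ and /i/, so it voices to [z]. /f/ is a voiceless obstruent between vowels /u/ and /i/, so it voices to [v]. /k/ is a voiceless obstruent between vowels /u/ and /i/, so it voices to [g]. → [zovoiziuviodugi].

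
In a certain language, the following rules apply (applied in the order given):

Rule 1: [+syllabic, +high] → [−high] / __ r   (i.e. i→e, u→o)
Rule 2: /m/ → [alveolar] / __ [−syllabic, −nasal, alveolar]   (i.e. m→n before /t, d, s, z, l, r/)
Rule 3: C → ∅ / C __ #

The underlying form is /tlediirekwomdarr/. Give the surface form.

tledierekwondar

Rule 1 (pre-rhotic lowering): /i/ is a high vowel immediately before /r/, so it lowers to [e]. /tlediirekwomdarr/ → tledierekwomdarr.
Rule 2 (nasal place assimilation): /m/ precedes the alveolar consonant /d/, so it assimilates in place to [n]. /tledierekwomdarr/ → tledierekwondarr.
Rule 3 (final cluster simplification): /r/ is the second consonant of a word-final cluster /rr/, so it deletes. /tledierekwondarr/ → tledierekwondar.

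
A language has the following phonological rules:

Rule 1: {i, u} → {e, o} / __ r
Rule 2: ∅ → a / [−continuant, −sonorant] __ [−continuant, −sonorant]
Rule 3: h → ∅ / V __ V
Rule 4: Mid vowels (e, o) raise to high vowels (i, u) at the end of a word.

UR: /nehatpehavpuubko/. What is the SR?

neatapeavpuubaku

Rule 1 (pre-rhotic lowering): no segment meets the environment; /nehatpehavpuubko/ is unchanged.
Rule 2 (stop-cluster a-epenthesis): /t/ and /p/ form a stop–stop cluster, so [a] is inserted between them. /b/ and /k/ form a stop–stop cluster, so [a] is inserted between them. /nehatpehavpuubko/ → nehatapehavpuubako.
Rule 3 (intervocalic h-deletion): /h/ occurs between vowels /e/ and /a/, so it deletes. /h/ occurs between vowels /e/ and /a/, so it deletes. /nehatapehavpuubako/ → neatapeavpuubako.
Rule 4 (final vowel raising): /o/ is a mid vowel in word-final position, so it raises to [u]. /neatapeavpuubako/ → neatapeavpuubaku.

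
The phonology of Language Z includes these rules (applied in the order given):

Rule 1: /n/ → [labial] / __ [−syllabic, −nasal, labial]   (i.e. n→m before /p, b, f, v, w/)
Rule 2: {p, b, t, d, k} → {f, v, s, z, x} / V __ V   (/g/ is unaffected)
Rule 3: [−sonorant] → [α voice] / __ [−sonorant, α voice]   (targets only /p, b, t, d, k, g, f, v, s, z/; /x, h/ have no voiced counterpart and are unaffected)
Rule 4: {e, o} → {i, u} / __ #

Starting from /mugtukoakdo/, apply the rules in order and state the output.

Rule 1 (nasal place assimilation): no segment meets the environment; /mugtukoakdo/ is unchanged.
Rule 2 (intervocalic spirantization): /k/ is a stop between vowels /u/ and /o/, so it spirantizes to the fricative [x]. /mugtukoakdo/ → mugtuxoakdo.
Rule 3 (regressive voicing assimilation): /g/ precedes the voiceless obstruent /t/, so it devoices to [k] by assimilation. /k/ precedes the voiced obstruent /d/, so it voices to [g] by assimilation. /mugtuxoakdo/ → muktuxoagdo.
Rule 4 (final vowel raising): /o/ is a mid vowel in word-final position, so it raises to [u]. /muktuxoagdo/ → muktuxoagdu.

muktuxoagdu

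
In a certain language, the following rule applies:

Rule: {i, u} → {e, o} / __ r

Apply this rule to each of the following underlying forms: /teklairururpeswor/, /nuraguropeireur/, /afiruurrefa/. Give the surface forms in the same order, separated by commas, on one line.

teklaerororpeswor, noragoropeereor, aferuorrefa

/teklairururpeswor/: /i/ is a high vowel immediately before /r/, so it lowers to [e]. /u/ is a high vowel immediately before /r/, so it lowers to [o]. /u/ is a high vowel immediately before /r/, so it lowers to [o]. → [teklaerororpeswor].
/nuraguropeireur/: /u/ is a high vowel immediately before /r/, so it lowers to [o]. /u/ is a high vowel immediately before /r/, so it lowers to [o]. /i/ is a high vowel immediately before /r/, so it lowers to [e]. /u/ is a high vowel immediately before /r/, so it lowers to [o]. → [noragoropeereor].
/afiruurrefa/: /i/ is a high vowel immediately before /r/, so it lowers to [e]. /u/ is a high vowel immediately before /r/, so it lowers to [o]. → [aferuorrefa].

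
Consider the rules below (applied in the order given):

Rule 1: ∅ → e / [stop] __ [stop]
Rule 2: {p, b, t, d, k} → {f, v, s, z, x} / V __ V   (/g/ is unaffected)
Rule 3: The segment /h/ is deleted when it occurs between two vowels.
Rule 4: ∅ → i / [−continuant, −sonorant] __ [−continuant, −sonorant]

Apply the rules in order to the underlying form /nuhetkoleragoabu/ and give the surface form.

Rule 1 (stop-cluster e-epenthesis): /t/ and /k/ form a stop–stop cluster, so [e] is inserted between them. /nuhetkoleragoabu/ → nuhetekoleragoabu.
Rule 2 (intervocalic spirantization): /t/ is a stop between vowels /e/ and /e/, so it spirantizes to the fricative [s]. /k/ is a stop between vowels /e/ and /o/, so it spirantizes to the fricative [x]. /b/ is a stop between vowels /a/ and /u/, so it spirantizes to the fricative [v]. /nuhetekoleragoabu/ → nuhesexoleragoavu.
Rule 3 (intervocalic h-deletion): /h/ occurs between vowels /u/ and /e/, so it deletes. /nuhesexoleragoavu/ → nuesexoleragoavu.
Rule 4 (stop-cluster i-epenthesis): no segment meets the environment; /nuesexoleragoavu/ is unchanged.

nuesexoleragoavu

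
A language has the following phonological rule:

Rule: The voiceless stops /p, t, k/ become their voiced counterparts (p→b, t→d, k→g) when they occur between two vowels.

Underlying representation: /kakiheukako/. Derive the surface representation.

/k/ is a voiceless stop between vowels /a/ and /i/, so it voices to [g].
/k/ is a voiceless stop between vowels /u/ and /a/, so it voices to [g].
/k/ is a voiceless stop between vowels /a/ and /o/, so it voices to [g].
Surface form: [kagiheugago].

kagiheugago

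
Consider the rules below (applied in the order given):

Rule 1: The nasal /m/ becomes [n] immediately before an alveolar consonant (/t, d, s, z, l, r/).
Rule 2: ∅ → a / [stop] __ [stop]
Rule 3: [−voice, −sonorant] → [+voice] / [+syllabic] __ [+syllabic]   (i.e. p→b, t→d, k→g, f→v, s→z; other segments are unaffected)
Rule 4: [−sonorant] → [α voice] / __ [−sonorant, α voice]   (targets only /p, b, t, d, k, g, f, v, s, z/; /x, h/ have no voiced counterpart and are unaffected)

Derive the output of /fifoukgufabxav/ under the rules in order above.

fivougaguvapxav

Rule 1 (nasal place assimilation): no segment meets the environment; /fifoukgufabxav/ is unchanged.
Rule 2 (stop-cluster a-epenthesis): /k/ and /g/ form a stop–stop cluster, so [a] is inserted between them. /fifoukgufabxav/ → fifoukagufabxav.
Rule 3 (intervocalic voicing): /f/ is a voiceless obstruent between vowels /i/ and /o/, so it voices to [v]. /k/ is a voiceless obstruent between vowels /u/ and /a/, so it voices to [g]. /f/ is a voiceless obstruent between vowels /u/ and /a/, so it voices to [v]. /fifoukagufabxav/ → fivougaguvabxav.
Rule 4 (regressive voicing assimilation): /b/ precedes the voiceless obstruent /x/, so it devoices to [p] by assimilation. /fivougaguvabxav/ → fivougaguvapxav.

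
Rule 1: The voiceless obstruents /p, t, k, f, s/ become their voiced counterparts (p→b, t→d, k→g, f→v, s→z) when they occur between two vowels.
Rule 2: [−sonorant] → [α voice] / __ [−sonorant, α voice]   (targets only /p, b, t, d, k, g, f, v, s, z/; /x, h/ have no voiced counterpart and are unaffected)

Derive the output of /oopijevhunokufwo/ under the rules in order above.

oobijefhunogufwo

Rule 1 (intervocalic voicing): /p/ is a voiceless obstruent between vowels /o/ and /i/, so it voices to [b]. /k/ is a voiceless obstruent between vowels /o/ and /u/, so it voices to [g]. /oopijevhunokufwo/ → oobijevhunogufwo.
Rule 2 (regressive voicing assimilation): /v/ precedes the voiceless obstruent /h/, so it devoices to [f] by assimilation. /oobijevhunogufwo/ → oobijefhunogufwo.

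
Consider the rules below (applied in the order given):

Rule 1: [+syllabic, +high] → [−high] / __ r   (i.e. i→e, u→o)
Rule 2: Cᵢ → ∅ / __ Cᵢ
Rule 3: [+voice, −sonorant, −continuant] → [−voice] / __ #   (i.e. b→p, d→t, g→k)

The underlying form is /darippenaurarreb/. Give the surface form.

Rule 1 (pre-rhotic lowering): /u/ is a high vowel immediately before /r/, so it lowers to [o]. /darippenaurarreb/ → darippenaorarreb.
Rule 2 (degemination): /pp/ is a geminate; the first /p/ deletes. /rr/ is a geminate; the first /r/ deletes. /darippenaorarreb/ → daripenaorareb.
Rule 3 (final devoicing): /b/ is a voiced stop in word-final position, so it devoices to [p]. /daripenaorareb/ → daripenaorarep.

daripenaorarep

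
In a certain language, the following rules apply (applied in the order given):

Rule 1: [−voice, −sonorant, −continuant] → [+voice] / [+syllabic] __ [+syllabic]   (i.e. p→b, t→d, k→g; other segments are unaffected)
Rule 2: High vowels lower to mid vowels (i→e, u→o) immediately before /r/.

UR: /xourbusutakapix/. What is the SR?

xoorbusudagabix

Rule 1 (intervocalic voicing): /t/ is a voiceless stop between vowels /u/ and /a/, so it voices to [d]. /k/ is a voiceless stop between vowels /a/ and /a/, so it voices to [g]. /p/ is a voiceless stop between vowels /a/ and /i/, so it voices to [b]. /xourbusutakapix/ → xourbusudagabix.
Rule 2 (pre-rhotic lowering): /u/ is a high vowel immediately before /r/, so it lowers to [o]. /xourbusudagabix/ → xoorbusudagabix.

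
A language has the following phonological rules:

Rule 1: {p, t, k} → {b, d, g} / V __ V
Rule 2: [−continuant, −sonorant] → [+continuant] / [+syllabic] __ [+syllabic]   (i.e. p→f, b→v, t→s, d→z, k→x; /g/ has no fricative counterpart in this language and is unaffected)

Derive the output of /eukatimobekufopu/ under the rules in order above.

eugazimovegufovu

Rule 1 (intervocalic voicing): /k/ is a voiceless stop between vowels /u/ and /a/, so it voices to [g]. /t/ is a voiceless stop between vowels /a/ and /i/, so it voices to [d]. /k/ is a voiceless stop between vowels /e/ and /u/, so it voices to [g]. /p/ is a voiceless stop between vowels /o/ and /u/, so it voices to [b]. /eukatimobekufopu/ → eugadimobegufobu.
Rule 2 (intervocalic spirantization): /d/ is a stop between vowels /a/ and /i/, so it spirantizes to the fricative [z]. /b/ is a stop between vowels /o/ and /e/, so it spirantizes to the fricative [v]. /b/ is a stop between vowels /o/ and /u/, so it spirantizes to the fricative [v]. /eugadimobegufobu/ → eugazimovegufovu.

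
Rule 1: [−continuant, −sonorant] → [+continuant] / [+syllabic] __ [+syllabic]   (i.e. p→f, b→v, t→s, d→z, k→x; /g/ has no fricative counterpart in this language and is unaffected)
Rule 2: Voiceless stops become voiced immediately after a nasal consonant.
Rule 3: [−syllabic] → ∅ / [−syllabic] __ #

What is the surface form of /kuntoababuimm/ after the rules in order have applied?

Rule 1 (intervocalic spirantization): /b/ is a stop between vowels /a/ and /a/, so it spirantizes to the fricative [v]. /b/ is a stop between vowels /a/ and /u/, so it spirantizes to the fricative [v]. /kuntoababuimm/ → kuntoavavuimm.
Rule 2 (post-nasal voicing): /t/ is a voiceless stop immediately after the nasal /n/, so it voices to [d]. /kuntoavavuimm/ → kundoavavuimm.
Rule 3 (final cluster simplification): /m/ is the second consonant of a word-final cluster /mm/, so it deletes. /kundoavavuimm/ → kundoavavuim.

kundoavavuim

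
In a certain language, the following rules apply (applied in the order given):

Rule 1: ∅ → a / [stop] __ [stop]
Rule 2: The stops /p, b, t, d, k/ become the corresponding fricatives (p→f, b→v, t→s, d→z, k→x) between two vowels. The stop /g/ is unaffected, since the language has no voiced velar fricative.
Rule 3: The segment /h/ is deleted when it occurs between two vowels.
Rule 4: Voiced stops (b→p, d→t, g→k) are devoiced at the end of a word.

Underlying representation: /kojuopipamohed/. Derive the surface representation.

kojuofifamoet

Rule 1 (stop-cluster a-epenthesis): no segment meets the environment; /kojuopipamohed/ is unchanged.
Rule 2 (intervocalic spirantization): /p/ is a stop between vowels /o/ and /i/, so it spirantizes to the fricative [f]. /p/ is a stop between vowels /i/ and /a/, so it spirantizes to the fricative [f]. /kojuopipamohed/ → kojuofifamohed.
Rule 3 (intervocalic h-deletion): /h/ occurs between vowels /o/ and /e/, so it deletes. /kojuofifamohed/ → kojuofifamoed.
Rule 4 (final devoicing): /d/ is a voiced stop in word-final position, so it devoices to [t]. /kojuofifamoed/ → kojuofifamoet.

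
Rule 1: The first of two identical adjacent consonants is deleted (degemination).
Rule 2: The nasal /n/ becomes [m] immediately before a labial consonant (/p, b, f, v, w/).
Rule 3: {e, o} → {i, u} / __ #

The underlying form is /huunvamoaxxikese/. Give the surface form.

huumvamoaxikesi

Rule 1 (degemination): /xx/ is a geminate; the first /x/ deletes. /huunvamoaxxikese/ → huunvamoaxikese.
Rule 2 (nasal place assimilation): /n/ precedes the labial consonant /v/, so it assimilates in place to [m]. /huunvamoaxikese/ → huumvamoaxikese.
Rule 3 (final vowel raising): /e/ is a mid vowel in word-final position, so it raises to [i]. /huumvamoaxikese/ → huumvamoaxikesi.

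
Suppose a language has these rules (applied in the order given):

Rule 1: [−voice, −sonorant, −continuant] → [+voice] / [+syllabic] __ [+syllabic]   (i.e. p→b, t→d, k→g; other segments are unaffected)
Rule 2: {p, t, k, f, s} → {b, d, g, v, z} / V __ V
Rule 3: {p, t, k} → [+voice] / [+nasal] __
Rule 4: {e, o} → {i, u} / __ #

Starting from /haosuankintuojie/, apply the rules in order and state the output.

haozuanginduojii

Rule 1 (intervocalic voicing): no segment meets the environment; /haosuankintuojie/ is unchanged.
Rule 2 (intervocalic voicing): /s/ is a voiceless obstruent between vowels /o/ and /u/, so it voices to [z]. /haosuankintuojie/ → haozuankintuojie.
Rule 3 (post-nasal voicing): /k/ is a voiceless stop immediately after the nasal /n/, so it voices to [g]. /t/ is a voiceless stop immediately after the nasal /n/, so it voices to [d]. /haozuankintuojie/ → haozuanginduojie.
Rule 4 (final vowel raising): /e/ is a mid vowel in word-final position, so it raises to [i]. /haozuanginduojie/ → haozuanginduojii.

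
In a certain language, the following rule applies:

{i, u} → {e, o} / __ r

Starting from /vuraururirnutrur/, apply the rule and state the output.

voraororernutror

Scanning /vuraururirnutrur/: /u/ is a high vowel immediately before /r/, so it lowers to [o]; /u/ is a high vowel immediately before /r/, so it lowers to [o]; /u/ is a high vowel immediately before /r/, so it lowers to [o]; /i/ is a high vowel immediately before /r/, so it lowers to [e]; /u/ at position 12 is not in the conditioning environment; /u/ is a high vowel immediately before /r/, so it lowers to [o].
Result: [voraororernutror].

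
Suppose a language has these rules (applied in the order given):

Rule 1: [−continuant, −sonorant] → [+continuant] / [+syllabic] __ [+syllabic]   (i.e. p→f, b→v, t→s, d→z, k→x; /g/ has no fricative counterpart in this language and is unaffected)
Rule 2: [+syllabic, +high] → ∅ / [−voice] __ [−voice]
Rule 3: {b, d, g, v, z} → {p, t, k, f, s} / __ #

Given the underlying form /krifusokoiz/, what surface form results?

Rule 1 (intervocalic spirantization): /k/ is a stop between vowels /o/ and /o/, so it spirantizes to the fricative [x]. /krifusokoiz/ → krifusoxoiz.
Rule 2 (high vowel syncope): /u/ is a high vowel flanked by voiceless consonants /f/ and /s/, so it deletes. /krifusoxoiz/ → krifsoxoiz.
Rule 3 (final devoicing): /z/ is a voiced obstruent in word-final position, so it devoices to [s]. /krifsoxoiz/ → krifsoxois.

krifsoxois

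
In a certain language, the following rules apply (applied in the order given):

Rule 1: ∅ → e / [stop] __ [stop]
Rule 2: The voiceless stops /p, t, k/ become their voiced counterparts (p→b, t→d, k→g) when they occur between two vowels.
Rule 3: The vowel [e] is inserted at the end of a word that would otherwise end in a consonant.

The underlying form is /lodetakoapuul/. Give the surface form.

lodedagoabuule

Rule 1 (stop-cluster e-epenthesis): no segment meets the environment; /lodetakoapuul/ is unchanged.
Rule 2 (intervocalic voicing): /t/ is a voiceless stop between vowels /e/ and /a/, so it voices to [d]. /k/ is a voiceless stop between vowels /a/ and /o/, so it voices to [g]. /p/ is a voiceless stop between vowels /a/ and /u/, so it voices to [b]. /lodetakoapuul/ → lodedagoabuul.
Rule 3 (final e-epenthesis): the form ends in the consonant /l/, so [e] is inserted word-finally. /lodedagoabuul/ → lodedagoabuule.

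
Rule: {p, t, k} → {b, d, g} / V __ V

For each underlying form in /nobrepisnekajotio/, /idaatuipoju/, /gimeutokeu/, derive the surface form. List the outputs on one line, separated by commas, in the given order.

nobrebisnegajodio, idaaduiboju, gimeudogeu

/nobrepisnekajotio/: /p/ is a voiceless stop between vowels /e/ and /i/, so it voices to [b]. /k/ is a voiceless stop between vowels /e/ and /a/, so it voices to [g]. /t/ is a voiceless stop between vowels /o/ and /i/, so it voices to [d]. → [nobrebisnegajodio].
/idaatuipoju/: /t/ is a voiceless stop between vowels /a/ and /u/, so it voices to [d]. /p/ is a voiceless stop between vowels /i/ and /o/, so it voices to [b]. → [idaaduiboju].
/gimeutokeu/: /t/ is a voiceless stop between vowels /u/ and /o/, so it voices to [d]. /k/ is a voiceless stop between vowels /o/ and /e/, so it voices to [g]. → [gimeudogeu].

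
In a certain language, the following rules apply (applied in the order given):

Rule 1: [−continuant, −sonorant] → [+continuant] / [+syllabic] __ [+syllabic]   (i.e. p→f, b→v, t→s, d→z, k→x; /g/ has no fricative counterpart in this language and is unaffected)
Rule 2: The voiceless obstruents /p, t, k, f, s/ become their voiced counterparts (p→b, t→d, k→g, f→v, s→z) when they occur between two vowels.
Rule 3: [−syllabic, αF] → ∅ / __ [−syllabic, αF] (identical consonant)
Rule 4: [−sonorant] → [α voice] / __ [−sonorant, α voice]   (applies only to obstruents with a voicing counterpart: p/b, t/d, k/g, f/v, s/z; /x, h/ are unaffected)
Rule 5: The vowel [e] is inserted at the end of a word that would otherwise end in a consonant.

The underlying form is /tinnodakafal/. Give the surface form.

tinozaxavale

Rule 1 (intervocalic spirantization): /d/ is a stop between vowels /o/ and /a/, so it spirantizes to the fricative [z]. /k/ is a stop between vowels /a/ and /a/, so it spirantizes to the fricative [x]. /tinnodakafal/ → tinnozaxafal.
Rule 2 (intervocalic voicing): /f/ is a voiceless obstruent between vowels /a/ and /a/, so it voices to [v]. /tinnozaxafal/ → tinnozaxaval.
Rule 3 (degemination): /nn/ is a geminate; the first /n/ deletes. /tinnozaxaval/ → tinozaxaval.
Rule 4 (regressive voicing assimilation): no segment meets the environment; /tinozaxaval/ is unchanged.
Rule 5 (final e-epenthesis): the form ends in the consonant /l/, so [e] is inserted word-finally. /tinozaxaval/ → tinozaxavale.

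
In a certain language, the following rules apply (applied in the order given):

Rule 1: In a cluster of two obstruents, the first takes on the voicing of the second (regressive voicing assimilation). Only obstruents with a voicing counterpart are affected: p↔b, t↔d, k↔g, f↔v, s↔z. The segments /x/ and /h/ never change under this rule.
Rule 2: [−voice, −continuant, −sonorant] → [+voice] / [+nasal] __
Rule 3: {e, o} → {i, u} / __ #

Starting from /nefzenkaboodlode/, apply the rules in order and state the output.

Rule 1 (regressive voicing assimilation): /f/ precedes the voiced obstruent /z/, so it voices to [v] by assimilation. /nefzenkaboodlode/ → nevzenkaboodlode.
Rule 2 (post-nasal voicing): /k/ is a voiceless stop immediately after the nasal /n/, so it voices to [g]. /nevzenkaboodlode/ → nevzengaboodlode.
Rule 3 (final vowel raising): /e/ is a mid vowel in word-final position, so it raises to [i]. /nevzengaboodlode/ → nevzengaboodlodi.

nevzengaboodlodi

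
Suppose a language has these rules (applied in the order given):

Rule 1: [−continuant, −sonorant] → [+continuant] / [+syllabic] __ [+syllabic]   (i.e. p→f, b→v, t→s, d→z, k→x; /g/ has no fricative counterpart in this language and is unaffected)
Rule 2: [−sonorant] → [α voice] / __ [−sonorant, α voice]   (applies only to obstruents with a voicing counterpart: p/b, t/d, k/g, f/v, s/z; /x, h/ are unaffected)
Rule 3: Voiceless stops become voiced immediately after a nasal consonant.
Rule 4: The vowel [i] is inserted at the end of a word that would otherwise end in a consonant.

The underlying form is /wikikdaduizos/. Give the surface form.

wixigdazuizosi

Rule 1 (intervocalic spirantization): /k/ is a stop between vowels /i/ and /i/, so it spirantizes to the fricative [x]. /d/ is a stop between vowels /a/ and /u/, so it spirantizes to the fricative [z]. /wikikdaduizos/ → wixikdazuizos.
Rule 2 (regressive voicing assimilation): /k/ precedes the voiced obstruent /d/, so it voices to [g] by assimilation. /wixikdazuizos/ → wixigdazuizos.
Rule 3 (post-nasal voicing): no segment meets the environment; /wixigdazuizos/ is unchanged.
Rule 4 (final i-epenthesis): the form ends in the consonant /s/, so [i] is inserted word-finally. /wixigdazuizos/ → wixigdazuizosi.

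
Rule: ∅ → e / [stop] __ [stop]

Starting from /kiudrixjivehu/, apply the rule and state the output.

kiudrixjivehu

No segment of /kiudrixjivehu/ meets the structural description of the rule, so the form surfaces unchanged.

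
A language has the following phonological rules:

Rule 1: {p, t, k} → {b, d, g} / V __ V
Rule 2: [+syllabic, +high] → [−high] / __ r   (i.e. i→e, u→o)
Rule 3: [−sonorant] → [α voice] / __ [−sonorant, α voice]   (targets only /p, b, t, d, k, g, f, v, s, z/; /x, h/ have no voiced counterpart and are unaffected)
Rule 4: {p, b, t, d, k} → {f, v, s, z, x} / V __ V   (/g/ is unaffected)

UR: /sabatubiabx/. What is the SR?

Rule 1 (intervocalic voicing): /t/ is a voiceless stop between vowels /a/ and /u/, so it voices to [d]. /sabatubiabx/ → sabadubiabx.
Rule 2 (pre-rhotic lowering): no segment meets the environment; /sabadubiabx/ is unchanged.
Rule 3 (regressive voicing assimilation): /b/ precedes the voiceless obstruent /x/, so it devoices to [p] by assimilation. /sabadubiabx/ → sabadubiapx.
Rule 4 (intervocalic spirantization): /b/ is a stop between vowels /a/ and /a/, so it spirantizes to the fricative [v]. /d/ is a stop between vowels /a/ and /u/, so it spirantizes to the fricative [z]. /b/ is a stop between vowels /u/ and /i/, so it spirantizes to the fricative [v]. /sabadubiapx/ → savazuviapx.

savazuviapx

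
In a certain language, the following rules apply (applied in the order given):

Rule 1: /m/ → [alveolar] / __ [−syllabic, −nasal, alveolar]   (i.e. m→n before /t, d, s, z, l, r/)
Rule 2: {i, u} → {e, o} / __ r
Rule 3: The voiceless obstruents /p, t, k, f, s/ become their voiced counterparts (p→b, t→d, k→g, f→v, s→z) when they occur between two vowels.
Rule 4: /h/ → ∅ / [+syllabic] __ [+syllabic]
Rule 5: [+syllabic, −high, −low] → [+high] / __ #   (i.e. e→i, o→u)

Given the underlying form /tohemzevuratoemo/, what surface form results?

Rule 1 (nasal place assimilation): /m/ precedes the alveolar consonant /z/, so it assimilates in place to [n]. /tohemzevuratoemo/ → tohenzevuratoemo.
Rule 2 (pre-rhotic lowering): /u/ is a high vowel immediately before /r/, so it lowers to [o]. /tohenzevuratoemo/ → tohenzevoratoemo.
Rule 3 (intervocalic voicing): /t/ is a voiceless obstruent between vowels /a/ and /o/, so it voices to [d]. /tohenzevoratoemo/ → tohenzevoradoemo.
Rule 4 (intervocalic h-deletion): /h/ occurs between vowels /o/ and /e/, so it deletes. /tohenzevoradoemo/ → toenzevoradoemo.
Rule 5 (final vowel raising): /o/ is a mid vowel in word-final position, so it raises to [u]. /toenzevoradoemo/ → toenzevoradoemu.

toenzevoradoemu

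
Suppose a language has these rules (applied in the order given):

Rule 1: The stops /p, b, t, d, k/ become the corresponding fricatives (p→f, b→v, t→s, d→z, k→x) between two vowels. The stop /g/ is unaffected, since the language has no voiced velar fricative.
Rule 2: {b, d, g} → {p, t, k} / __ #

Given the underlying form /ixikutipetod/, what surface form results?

ixixusifesot

Rule 1 (intervocalic spirantization): /k/ is a stop between vowels /i/ and /u/, so it spirantizes to the fricative [x]. /t/ is a stop between vowels /u/ and /i/, so it spirantizes to the fricative [s]. /p/ is a stop between vowels /i/ and /e/, so it spirantizes to the fricative [f]. /t/ is a stop between vowels /e/ and /o/, so it spirantizes to the fricative [s]. /ixikutipetod/ → ixixusifesod.
Rule 2 (final devoicing): /d/ is a voiced stop in word-final position, so it devoices to [t]. /ixixusifesod/ → ixixusifesot.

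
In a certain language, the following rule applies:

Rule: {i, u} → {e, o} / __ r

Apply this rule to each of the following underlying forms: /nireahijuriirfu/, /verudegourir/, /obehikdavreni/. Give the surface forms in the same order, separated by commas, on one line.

nereahijorierfu, verudegoorer, obehikdavreni

/nireahijuriirfu/: /i/ is a high vowel immediately before /r/, so it lowers to [e]. /u/ is a high vowel immediately before /r/, so it lowers to [o]. /i/ is a high vowel immediately before /r/, so it lowers to [e]. → [nereahijorierfu].
/verudegourir/: /u/ is a high vowel immediately before /r/, so it lowers to [o]. /i/ is a high vowel immediately before /r/, so it lowers to [e]. → [verudegoorer].
/obehikdavreni/: the rule's environment is not met; surfaces unchanged as [obehikdavreni].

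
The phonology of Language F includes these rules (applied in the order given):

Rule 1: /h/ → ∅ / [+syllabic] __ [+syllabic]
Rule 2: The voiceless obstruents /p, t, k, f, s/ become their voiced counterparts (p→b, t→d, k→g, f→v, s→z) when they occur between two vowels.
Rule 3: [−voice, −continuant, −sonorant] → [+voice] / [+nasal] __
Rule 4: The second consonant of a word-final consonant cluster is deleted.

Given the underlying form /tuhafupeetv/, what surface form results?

Rule 1 (intervocalic h-deletion): /h/ occurs between vowels /u/ and /a/, so it deletes. /tuhafupeetv/ → tuafupeetv.
Rule 2 (intervocalic voicing): /f/ is a voiceless obstruent between vowels /a/ and /u/, so it voices to [v]. /p/ is a voiceless obstruent between vowels /u/ and /e/, so it voices to [b]. /tuafupeetv/ → tuavubeetv.
Rule 3 (post-nasal voicing): no segment meets the environment; /tuavubeetv/ is unchanged.
Rule 4 (final cluster simplification): /v/ is the second consonant of a word-final cluster /tv/, so it deletes. /tuavubeetv/ → tuavubeet.

tuavubeet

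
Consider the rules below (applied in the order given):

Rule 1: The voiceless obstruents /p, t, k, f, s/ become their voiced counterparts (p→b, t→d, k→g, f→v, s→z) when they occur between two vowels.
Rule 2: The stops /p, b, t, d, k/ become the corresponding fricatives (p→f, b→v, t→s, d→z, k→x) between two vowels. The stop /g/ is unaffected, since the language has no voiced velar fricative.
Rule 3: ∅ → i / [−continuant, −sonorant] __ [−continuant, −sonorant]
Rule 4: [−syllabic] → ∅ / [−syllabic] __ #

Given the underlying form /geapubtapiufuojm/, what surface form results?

geavubitaviuvuoj

Rule 1 (intervocalic voicing): /p/ is a voiceless obstruent between vowels /a/ and /u/, so it voices to [b]. /p/ is a voiceless obstruent between vowels /a/ and /i/, so it voices to [b]. /f/ is a voiceless obstruent between vowels /u/ and /u/, so it voices to [v]. /geapubtapiufuojm/ → geabubtabiuvuojm.
Rule 2 (intervocalic spirantization): /b/ is a stop between vowels /a/ and /u/, so it spirantizes to the fricative [v]. /b/ is a stop between vowels /a/ and /i/, so it spirantizes to the fricative [v]. /geabubtabiuvuojm/ → geavubtaviuvuojm.
Rule 3 (stop-cluster i-epenthesis): /b/ and /t/ form a stop–stop cluster, so [i] is inserted between them. /geavubtaviuvuojm/ → geavubitaviuvuojm.
Rule 4 (final cluster simplification): /m/ is the second consonant of a word-final cluster /jm/, so it deletes. /geavubitaviuvuojm/ → geavubitaviuvuoj.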